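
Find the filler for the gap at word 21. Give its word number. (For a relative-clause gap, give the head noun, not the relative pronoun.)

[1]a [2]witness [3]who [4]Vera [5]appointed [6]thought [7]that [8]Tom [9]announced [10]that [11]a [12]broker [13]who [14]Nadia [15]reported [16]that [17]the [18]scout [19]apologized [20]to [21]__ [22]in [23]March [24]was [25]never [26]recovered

12

The gap at 21 is the prepositional object of "apologized", inside a relative clause.
The relative pronoun is "who" (word 13); it is bound by the head noun immediately before it.
Its filler is the head noun "broker", at word 12.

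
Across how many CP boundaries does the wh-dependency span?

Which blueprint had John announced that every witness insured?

1

"which blueprint" is extracted from the object of "insured".
Boundaries crossed, outermost first: [that] — 1 in total.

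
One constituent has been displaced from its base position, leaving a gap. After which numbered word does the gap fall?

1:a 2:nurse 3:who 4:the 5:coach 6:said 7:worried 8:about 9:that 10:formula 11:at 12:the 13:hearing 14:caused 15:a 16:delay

6

The displaced element is "a nurse" (word 2).
It is linked across 1 clause boundary (Ø).
It functions as the subject of "worried", so the gap sits immediately after word 6 ("said").
Base order: The coach said a nurse worried about that formula at the hearing.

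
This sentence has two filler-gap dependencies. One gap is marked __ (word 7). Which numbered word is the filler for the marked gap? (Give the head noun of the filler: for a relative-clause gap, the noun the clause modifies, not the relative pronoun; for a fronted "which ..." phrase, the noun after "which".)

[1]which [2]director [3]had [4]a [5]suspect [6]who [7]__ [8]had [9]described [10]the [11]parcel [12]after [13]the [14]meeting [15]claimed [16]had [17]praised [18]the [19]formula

5

The marked gap is inside the relative clause, the subject of "described".
Its filler is the head noun "suspect" (via "who"), at word 5.
(The other dependency links word 2 to a gap after word 15.)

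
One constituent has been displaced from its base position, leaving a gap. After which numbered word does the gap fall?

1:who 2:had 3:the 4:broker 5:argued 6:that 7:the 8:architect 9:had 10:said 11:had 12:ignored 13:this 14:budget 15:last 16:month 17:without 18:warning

The displaced element is "who" (word 1).
It is linked across 2 clause boundaries (that → Ø).
It functions as the subject of "ignored", so the gap sits immediately after word 10 ("said").
Base order: The broker had argued that the architect had said that who had ignored this budget last month without warning.

10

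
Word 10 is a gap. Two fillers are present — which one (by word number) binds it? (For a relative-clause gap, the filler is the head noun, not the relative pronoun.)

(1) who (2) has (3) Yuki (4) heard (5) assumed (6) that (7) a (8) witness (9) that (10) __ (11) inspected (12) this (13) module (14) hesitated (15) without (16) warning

The marked gap is inside the relative clause, the subject of "inspected".
Its filler is the head noun "witness" (via "that"), at word 8.
(The other dependency links word 1 to a gap after word 4.)

8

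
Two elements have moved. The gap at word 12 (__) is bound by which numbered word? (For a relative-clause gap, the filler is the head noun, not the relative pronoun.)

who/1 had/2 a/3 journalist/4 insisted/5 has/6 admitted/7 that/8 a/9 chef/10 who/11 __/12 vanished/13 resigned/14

The marked gap is inside the relative clause, the subject of "vanished".
Its filler is the head noun "chef" (via "who"), at word 10.
(The other dependency links word 1 to a gap after word 5.)

10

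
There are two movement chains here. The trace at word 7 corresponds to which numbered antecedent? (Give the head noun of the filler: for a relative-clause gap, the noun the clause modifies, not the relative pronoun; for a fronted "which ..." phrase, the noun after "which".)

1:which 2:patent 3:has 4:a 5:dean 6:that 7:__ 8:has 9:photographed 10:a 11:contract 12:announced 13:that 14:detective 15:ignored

5

The marked gap is inside the relative clause, the subject of "photographed".
Its filler is the head noun "dean" (via "that"), at word 5.
(The other dependency links word 2 to a gap after word 15.)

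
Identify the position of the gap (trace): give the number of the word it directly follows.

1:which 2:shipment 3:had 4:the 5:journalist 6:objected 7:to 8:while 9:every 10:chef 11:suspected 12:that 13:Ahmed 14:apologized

The displaced element is "which shipment" (word 2).
It functions as the object of the preposition "to" of "objected", so the gap sits immediately after word 7 ("to").
Base order: The journalist had objected to which shipment while every chef suspected that Ahmed apologized.

7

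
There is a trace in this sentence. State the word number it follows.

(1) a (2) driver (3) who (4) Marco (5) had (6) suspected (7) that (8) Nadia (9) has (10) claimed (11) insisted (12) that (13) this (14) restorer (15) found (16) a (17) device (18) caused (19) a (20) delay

10

The displaced element is "a driver" (word 2).
It is linked across 2 clause boundaries (that → Ø).
It functions as the subject of "insisted", so the gap sits immediately after word 10 ("claimed").
Base order: Marco had suspected that Nadia has claimed that a driver insisted that this restorer found a device.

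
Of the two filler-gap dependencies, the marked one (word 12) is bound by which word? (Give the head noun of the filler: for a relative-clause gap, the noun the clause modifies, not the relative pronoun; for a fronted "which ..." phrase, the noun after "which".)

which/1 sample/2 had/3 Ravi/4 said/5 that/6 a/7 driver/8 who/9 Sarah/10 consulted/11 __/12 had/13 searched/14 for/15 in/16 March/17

8

The marked gap is inside the relative clause, the direct object of "consulted".
Its filler is the head noun "driver" (via "who"), at word 8.
(The other dependency links word 2 to a gap after word 15.)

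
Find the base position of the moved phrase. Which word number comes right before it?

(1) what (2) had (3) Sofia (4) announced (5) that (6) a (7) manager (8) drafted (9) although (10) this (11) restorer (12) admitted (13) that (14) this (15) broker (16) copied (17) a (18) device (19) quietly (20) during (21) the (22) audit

8

The displaced element is "what" (word 1).
It is linked across 1 clause boundary (that).
It functions as the direct object of "drafted", so the gap sits immediately after word 8 ("drafted").
Base order: Sofia had announced that a manager drafted what although this restorer admitted that this broker copied a device quietly during the audit.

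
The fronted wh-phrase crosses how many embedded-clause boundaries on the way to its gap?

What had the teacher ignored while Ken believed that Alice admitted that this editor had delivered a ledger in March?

"what" originates inside the matrix clause — no clause boundary is crossed.

0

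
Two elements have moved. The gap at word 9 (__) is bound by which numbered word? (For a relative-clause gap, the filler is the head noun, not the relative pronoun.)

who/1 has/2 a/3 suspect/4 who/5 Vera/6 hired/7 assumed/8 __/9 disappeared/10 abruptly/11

1

The marked gap is the subject of "disappeared".
Its filler is the fronted wh-phrase "who", at word 1.
(The other dependency links word 4 to a gap after word 7.)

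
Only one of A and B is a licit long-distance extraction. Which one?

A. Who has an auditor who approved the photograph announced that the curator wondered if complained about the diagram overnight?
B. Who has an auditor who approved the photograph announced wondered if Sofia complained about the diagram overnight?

B

In A, the wh-phrase is extracted from inside a wh-island (introduced by "if"), which blocks movement.
In B, the extraction path crosses only that-complement boundaries, which are transparent.
So B is grammatical.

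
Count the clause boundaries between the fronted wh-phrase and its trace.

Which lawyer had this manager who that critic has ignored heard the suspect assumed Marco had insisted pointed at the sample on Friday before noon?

3

"which lawyer" is extracted from the subject of "pointed".
Boundaries crossed, outermost first: [Ø], [Ø], [Ø] — 3 in total.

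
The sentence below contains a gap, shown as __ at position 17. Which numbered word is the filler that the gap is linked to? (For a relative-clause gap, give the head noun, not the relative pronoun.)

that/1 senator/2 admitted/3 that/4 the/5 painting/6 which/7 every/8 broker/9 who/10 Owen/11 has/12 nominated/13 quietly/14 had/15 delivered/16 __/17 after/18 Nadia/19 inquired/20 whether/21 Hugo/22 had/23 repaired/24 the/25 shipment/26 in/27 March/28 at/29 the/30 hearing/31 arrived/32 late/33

The gap at 17 is the object of "delivered", inside a relative clause.
The relative pronoun is "which" (word 7); it is bound by the head noun immediately before it.
Its filler is the head noun "painting", at word 6.

6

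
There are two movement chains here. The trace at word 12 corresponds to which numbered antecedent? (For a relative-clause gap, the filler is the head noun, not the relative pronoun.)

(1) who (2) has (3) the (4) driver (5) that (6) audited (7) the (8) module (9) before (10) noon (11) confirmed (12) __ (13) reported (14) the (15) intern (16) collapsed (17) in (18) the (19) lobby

The marked gap is the subject of "reported".
Its filler is the fronted wh-phrase "who", at word 1.
(The other dependency links word 4 to a gap after word 5.)

1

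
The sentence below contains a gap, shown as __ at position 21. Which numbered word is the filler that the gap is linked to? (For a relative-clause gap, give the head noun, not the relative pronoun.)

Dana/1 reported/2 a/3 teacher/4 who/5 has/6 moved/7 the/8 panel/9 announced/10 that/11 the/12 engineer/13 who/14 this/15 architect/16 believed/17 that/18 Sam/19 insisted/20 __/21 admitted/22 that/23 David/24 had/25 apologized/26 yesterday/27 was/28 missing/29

13

The gap at 21 is the subject of "admitted", inside a relative clause.
The relative pronoun is "who" (word 14); it is bound by the head noun immediately before it.
Its filler is the head noun "engineer", at word 13.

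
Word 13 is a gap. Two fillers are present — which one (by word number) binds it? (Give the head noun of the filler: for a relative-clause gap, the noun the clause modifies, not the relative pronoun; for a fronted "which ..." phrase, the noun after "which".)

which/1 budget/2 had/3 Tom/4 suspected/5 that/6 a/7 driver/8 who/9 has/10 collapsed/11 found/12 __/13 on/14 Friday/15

The marked gap is the direct object of "found".
Its filler is the fronted wh-phrase "which budget", at word 2.
(The other dependency links word 8 to a gap after word 9.)

2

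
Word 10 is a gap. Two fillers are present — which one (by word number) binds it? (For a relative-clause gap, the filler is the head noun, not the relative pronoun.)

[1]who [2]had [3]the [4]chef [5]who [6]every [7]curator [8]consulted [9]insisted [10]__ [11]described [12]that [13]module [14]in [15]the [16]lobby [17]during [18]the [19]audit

The marked gap is the subject of "described".
Its filler is the fronted wh-phrase "who", at word 1.
(The other dependency links word 4 to a gap after word 8.)

1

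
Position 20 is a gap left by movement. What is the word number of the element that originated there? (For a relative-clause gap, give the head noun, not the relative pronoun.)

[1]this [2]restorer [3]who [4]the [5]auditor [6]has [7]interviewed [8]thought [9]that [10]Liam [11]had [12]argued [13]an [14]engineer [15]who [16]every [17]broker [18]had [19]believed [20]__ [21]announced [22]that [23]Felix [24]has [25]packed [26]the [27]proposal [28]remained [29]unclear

The gap at 20 is the subject of "announced", inside a relative clause.
The relative pronoun is "who" (word 15); it is bound by the head noun immediately before it.
Its filler is the head noun "engineer", at word 14.

14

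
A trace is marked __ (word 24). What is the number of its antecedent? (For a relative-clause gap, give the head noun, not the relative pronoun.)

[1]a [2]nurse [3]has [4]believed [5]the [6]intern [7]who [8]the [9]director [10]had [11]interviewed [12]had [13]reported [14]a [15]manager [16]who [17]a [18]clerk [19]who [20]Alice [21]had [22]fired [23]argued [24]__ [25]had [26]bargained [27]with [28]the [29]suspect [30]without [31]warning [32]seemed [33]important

The gap at 24 is the subject of "bargained", inside a relative clause.
The relative pronoun is "who" (word 16); it is bound by the head noun immediately before it.
Its filler is the head noun "manager", at word 15.

15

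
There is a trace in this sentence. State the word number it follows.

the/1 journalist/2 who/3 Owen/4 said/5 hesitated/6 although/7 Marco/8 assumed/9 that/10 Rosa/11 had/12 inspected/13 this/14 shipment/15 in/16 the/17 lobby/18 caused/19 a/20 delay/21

The displaced element is "the journalist" (word 2).
It is linked across 1 clause boundary (Ø).
It functions as the subject of "hesitated", so the gap sits immediately after word 5 ("said").
Base order: Owen said that the journalist hesitated although Marco assumed that Rosa had inspected this shipment in the lobby.

5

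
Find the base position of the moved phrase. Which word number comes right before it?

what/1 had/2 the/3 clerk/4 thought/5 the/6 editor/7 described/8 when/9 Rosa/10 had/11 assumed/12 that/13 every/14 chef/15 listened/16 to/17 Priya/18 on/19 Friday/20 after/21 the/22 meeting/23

The displaced element is "what" (word 1).
It is linked across 1 clause boundary (Ø).
It functions as the direct object of "described", so the gap sits immediately after word 8 ("described").
Base order: The clerk had thought the editor described what when Rosa had assumed that every chef listened to Priya on Friday after the meeting.

8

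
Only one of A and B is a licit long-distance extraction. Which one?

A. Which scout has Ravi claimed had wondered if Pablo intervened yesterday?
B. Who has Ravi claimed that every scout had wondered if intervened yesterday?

In B, the wh-phrase is extracted from inside a wh-island (introduced by "if"), which blocks movement.
In A, the extraction path crosses only that-complement boundaries, which are transparent.
So A is grammatical.

A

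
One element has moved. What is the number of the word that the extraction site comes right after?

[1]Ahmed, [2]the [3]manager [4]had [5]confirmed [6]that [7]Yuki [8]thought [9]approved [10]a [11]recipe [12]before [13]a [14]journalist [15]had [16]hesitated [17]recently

8

The displaced element is "Ahmed" (word 1).
It is linked across 2 clause boundaries (that → Ø).
It functions as the subject of "approved", so the gap sits immediately after word 8 ("thought").
Base order: The manager had confirmed that Yuki thought that Ahmed approved a recipe before a journalist had hesitated recently.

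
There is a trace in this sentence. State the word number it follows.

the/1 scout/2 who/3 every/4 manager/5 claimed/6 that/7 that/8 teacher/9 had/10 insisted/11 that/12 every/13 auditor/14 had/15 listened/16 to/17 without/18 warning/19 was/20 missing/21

17

The displaced element is "the scout" (word 2).
It is linked across 2 clause boundaries (that → that).
It functions as the object of the preposition "to" of "listened", so the gap sits immediately after word 17 ("to").
Base order: Every manager claimed that that teacher had insisted that every auditor had listened to the scout without warning.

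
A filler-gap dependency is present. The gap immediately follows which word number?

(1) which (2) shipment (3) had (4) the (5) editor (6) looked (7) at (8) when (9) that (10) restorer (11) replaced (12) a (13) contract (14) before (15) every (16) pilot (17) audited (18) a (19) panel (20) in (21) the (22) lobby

The displaced element is "which shipment" (word 2).
It functions as the object of the preposition "at" of "looked", so the gap sits immediately after word 7 ("at").
Base order: The editor had looked at which shipment when that restorer replaced a contract before every pilot audited a panel in the lobby.

7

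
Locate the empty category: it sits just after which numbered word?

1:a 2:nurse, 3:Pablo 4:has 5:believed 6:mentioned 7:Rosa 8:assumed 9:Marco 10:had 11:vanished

5

The displaced element is "a nurse" (word 2).
It is linked across 1 clause boundary (Ø).
It functions as the subject of "mentioned", so the gap sits immediately after word 5 ("believed").
Base order: Pablo has believed a nurse mentioned Rosa assumed Marco had vanished.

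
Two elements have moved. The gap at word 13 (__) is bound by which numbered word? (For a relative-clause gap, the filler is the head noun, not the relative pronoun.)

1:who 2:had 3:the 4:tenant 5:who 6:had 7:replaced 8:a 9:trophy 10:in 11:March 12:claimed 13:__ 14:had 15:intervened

The marked gap is the subject of "intervened".
Its filler is the fronted wh-phrase "who", at word 1.
(The other dependency links word 4 to a gap after word 5.)

1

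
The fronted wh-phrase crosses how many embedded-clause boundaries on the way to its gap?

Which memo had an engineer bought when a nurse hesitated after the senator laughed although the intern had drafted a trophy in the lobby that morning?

0

"which memo" originates inside the matrix clause — no clause boundary is crossed.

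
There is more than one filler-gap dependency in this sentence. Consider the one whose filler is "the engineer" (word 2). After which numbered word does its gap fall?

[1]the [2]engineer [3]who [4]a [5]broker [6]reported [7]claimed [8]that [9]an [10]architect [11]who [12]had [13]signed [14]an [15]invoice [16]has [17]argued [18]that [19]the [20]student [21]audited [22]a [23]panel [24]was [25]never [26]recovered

6

The displaced element is "the engineer" (word 2).
It is linked across 1 clause boundary (Ø).
It functions as the subject of "claimed", so the gap sits immediately after word 6 ("reported").
Base order: A broker reported the engineer claimed that an architect who had signed an invoice has argued that the student audited a panel.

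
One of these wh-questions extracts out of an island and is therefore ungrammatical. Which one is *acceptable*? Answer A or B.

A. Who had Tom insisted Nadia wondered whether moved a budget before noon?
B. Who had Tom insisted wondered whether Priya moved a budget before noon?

In A, the wh-phrase is extracted from inside a wh-island (introduced by "whether"), which blocks movement.
In B, the extraction path crosses only that-complement boundaries, which are transparent.
So B is grammatical.

B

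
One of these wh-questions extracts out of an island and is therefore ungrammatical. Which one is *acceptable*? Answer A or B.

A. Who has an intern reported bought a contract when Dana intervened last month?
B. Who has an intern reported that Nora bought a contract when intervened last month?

In B, the wh-phrase is extracted from inside an adjunct island (introduced by "when"), which blocks movement.
In A, the extraction path crosses only that-complement boundaries, which are transparent.
So A is grammatical.

A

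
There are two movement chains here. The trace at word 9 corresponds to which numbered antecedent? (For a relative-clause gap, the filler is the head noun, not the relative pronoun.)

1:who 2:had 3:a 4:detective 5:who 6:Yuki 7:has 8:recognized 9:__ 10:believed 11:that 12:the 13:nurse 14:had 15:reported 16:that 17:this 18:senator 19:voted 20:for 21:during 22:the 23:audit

The marked gap is inside the relative clause, the direct object of "recognized".
Its filler is the head noun "detective" (via "who"), at word 4.
(The other dependency links word 1 to a gap after word 20.)

4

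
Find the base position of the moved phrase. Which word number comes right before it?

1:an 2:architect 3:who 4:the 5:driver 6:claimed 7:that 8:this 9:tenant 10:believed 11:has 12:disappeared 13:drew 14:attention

The displaced element is "an architect" (word 2).
It is linked across 2 clause boundaries (that → Ø).
It functions as the subject of "disappeared", so the gap sits immediately after word 10 ("believed").
Base order: The driver claimed that this tenant believed that an architect has disappeared.

10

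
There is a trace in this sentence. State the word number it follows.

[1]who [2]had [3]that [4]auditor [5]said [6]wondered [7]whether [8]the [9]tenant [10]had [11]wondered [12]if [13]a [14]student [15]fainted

The displaced element is "who" (word 1).
It is linked across 1 clause boundary (Ø).
It functions as the subject of "wondered", so the gap sits immediately after word 5 ("said").
Base order: That auditor had said who wondered whether the tenant had wondered if a student fainted.

5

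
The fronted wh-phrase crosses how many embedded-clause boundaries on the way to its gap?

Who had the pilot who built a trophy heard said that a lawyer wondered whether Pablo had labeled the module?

1

"who" is extracted from the subject of "said".
Boundaries crossed, outermost first: [Ø] — 1 in total.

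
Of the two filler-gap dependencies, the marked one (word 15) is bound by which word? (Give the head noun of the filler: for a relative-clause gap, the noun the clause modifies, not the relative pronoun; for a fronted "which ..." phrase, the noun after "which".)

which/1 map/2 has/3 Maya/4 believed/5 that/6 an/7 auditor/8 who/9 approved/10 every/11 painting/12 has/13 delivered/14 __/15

2

The marked gap is the direct object of "delivered".
Its filler is the fronted wh-phrase "which map", at word 2.
(The other dependency links word 8 to a gap after word 9.)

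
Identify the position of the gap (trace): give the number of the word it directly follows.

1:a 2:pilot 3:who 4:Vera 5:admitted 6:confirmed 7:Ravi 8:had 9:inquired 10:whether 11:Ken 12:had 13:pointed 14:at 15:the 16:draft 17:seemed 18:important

5

The displaced element is "a pilot" (word 2).
It is linked across 1 clause boundary (Ø).
It functions as the subject of "confirmed", so the gap sits immediately after word 5 ("admitted").
Base order: Vera admitted a pilot confirmed Ravi had inquired whether Ken had pointed at the draft.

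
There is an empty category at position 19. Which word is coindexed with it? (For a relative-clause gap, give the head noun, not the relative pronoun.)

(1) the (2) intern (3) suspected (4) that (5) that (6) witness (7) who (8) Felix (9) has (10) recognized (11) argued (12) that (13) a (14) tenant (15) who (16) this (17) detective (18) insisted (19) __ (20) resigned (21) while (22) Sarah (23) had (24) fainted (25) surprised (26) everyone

14

The gap at 19 is the subject of "resigned", inside a relative clause.
The relative pronoun is "who" (word 15); it is bound by the head noun immediately before it.
Its filler is the head noun "tenant", at word 14.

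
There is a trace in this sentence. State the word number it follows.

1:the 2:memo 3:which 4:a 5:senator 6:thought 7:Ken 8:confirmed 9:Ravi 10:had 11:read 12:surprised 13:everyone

11

The displaced element is "the memo" (word 2).
It is linked across 2 clause boundaries (Ø → Ø).
It functions as the direct object of "read", so the gap sits immediately after word 11 ("read").
Base order: A senator thought Ken confirmed Ravi had read the memo.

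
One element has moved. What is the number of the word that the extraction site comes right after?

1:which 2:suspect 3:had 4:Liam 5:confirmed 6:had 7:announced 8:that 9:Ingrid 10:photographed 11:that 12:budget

5

The displaced element is "which suspect" (word 2).
It is linked across 1 clause boundary (Ø).
It functions as the subject of "announced", so the gap sits immediately after word 5 ("confirmed").
Base order: Liam had confirmed that which suspect had announced that Ingrid photographed that budget.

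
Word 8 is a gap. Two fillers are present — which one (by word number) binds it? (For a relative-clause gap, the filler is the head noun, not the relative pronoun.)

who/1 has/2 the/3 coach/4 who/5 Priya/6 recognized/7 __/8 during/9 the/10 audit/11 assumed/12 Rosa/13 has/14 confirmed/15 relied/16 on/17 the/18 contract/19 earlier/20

4

The marked gap is inside the relative clause, the direct object of "recognized".
Its filler is the head noun "coach" (via "who"), at word 4.
(The other dependency links word 1 to a gap after word 15.)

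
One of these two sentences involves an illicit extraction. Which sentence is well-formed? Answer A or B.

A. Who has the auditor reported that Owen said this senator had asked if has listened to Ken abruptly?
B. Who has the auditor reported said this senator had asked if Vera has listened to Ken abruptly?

In A, the wh-phrase is extracted from inside a wh-island (introduced by "if"), which blocks movement.
In B, the extraction path crosses only that-complement boundaries, which are transparent.
So B is grammatical.

B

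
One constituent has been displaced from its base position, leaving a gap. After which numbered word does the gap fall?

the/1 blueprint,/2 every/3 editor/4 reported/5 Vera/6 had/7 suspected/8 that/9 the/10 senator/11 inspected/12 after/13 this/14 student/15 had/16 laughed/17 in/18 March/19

12

The displaced element is "the blueprint" (word 2).
It is linked across 2 clause boundaries (Ø → that).
It functions as the direct object of "inspected", so the gap sits immediately after word 12 ("inspected").
Base order: Every editor reported Vera had suspected that the senator inspected the blueprint after this student had laughed in March.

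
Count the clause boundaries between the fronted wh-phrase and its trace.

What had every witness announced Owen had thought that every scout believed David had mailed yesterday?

"what" is extracted from the object of "mailed".
Boundaries crossed, outermost first: [Ø], [that], [Ø] — 3 in total.

3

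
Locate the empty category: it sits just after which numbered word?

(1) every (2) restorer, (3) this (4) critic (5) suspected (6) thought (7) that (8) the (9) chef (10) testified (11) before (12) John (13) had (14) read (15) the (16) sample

5

The displaced element is "every restorer" (word 2).
It is linked across 1 clause boundary (Ø).
It functions as the subject of "thought", so the gap sits immediately after word 5 ("suspected").
Base order: This critic suspected that every restorer thought that the chef testified before John had read the sample.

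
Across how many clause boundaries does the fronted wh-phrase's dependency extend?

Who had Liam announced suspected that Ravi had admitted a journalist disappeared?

"who" is extracted from the subject of "suspected".
Boundaries crossed, outermost first: [Ø] — 1 in total.

1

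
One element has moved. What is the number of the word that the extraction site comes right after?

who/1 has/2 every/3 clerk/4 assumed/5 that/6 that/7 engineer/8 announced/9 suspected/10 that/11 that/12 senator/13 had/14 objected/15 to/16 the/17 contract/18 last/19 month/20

9

The displaced element is "who" (word 1).
It is linked across 2 clause boundaries (that → Ø).
It functions as the subject of "suspected", so the gap sits immediately after word 9 ("announced").
Base order: Every clerk has assumed that that engineer announced that who suspected that that senator had objected to the contract last month.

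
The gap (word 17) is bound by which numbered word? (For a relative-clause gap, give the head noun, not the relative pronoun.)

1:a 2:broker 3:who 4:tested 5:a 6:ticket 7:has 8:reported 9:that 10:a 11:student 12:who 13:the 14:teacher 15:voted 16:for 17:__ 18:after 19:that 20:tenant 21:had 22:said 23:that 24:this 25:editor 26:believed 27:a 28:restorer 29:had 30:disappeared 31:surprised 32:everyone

11

The gap at 17 is the prepositional object of "voted", inside a relative clause.
The relative pronoun is "who" (word 12); it is bound by the head noun immediately before it.
Its filler is the head noun "student", at word 11.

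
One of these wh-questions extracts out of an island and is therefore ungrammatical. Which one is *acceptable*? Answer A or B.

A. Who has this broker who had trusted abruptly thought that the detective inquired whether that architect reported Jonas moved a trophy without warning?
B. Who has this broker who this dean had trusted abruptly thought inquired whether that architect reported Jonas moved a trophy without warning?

In A, the wh-phrase is extracted from inside a complex-NP island (relative clause) (introduced by "who"), which blocks movement.
In B, the extraction path crosses only that-complement boundaries, which are transparent.
So B is grammatical.

B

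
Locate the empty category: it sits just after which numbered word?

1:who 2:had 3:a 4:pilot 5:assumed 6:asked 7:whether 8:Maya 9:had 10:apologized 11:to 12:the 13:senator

The displaced element is "who" (word 1).
It is linked across 1 clause boundary (Ø).
It functions as the subject of "asked", so the gap sits immediately after word 5 ("assumed").
Base order: A pilot had assumed that who asked whether Maya had apologized to the senator.

5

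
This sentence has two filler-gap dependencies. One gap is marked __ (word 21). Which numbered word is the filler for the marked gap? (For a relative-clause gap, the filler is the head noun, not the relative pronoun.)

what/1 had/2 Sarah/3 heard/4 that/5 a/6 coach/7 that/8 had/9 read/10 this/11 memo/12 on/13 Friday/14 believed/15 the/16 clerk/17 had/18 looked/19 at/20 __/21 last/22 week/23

1

The marked gap is the object of the preposition "at" of "looked".
Its filler is the fronted wh-phrase "what", at word 1.
(The other dependency links word 7 to a gap after word 8.)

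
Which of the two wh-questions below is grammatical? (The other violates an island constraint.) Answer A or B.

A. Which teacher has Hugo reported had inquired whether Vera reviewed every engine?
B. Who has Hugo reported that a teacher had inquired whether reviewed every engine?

A

In B, the wh-phrase is extracted from inside a wh-island (introduced by "whether"), which blocks movement.
In A, the extraction path crosses only that-complement boundaries, which are transparent.
So A is grammatical.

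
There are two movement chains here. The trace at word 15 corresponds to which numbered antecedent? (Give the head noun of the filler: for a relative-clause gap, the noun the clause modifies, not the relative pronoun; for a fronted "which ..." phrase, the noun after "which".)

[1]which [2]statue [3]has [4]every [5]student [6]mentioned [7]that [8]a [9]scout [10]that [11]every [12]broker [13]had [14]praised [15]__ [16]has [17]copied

The marked gap is inside the relative clause, the direct object of "praised".
Its filler is the head noun "scout" (via "that"), at word 9.
(The other dependency links word 2 to a gap after word 17.)

9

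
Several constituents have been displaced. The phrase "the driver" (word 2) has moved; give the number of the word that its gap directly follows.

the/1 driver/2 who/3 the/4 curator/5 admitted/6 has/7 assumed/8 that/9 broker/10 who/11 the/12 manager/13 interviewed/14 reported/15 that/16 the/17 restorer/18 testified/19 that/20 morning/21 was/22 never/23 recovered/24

6

The displaced element is "the driver" (word 2).
It is linked across 1 clause boundary (Ø).
It functions as the subject of "assumed", so the gap sits immediately after word 6 ("admitted").
Base order: The curator admitted that the driver has assumed that broker who the manager interviewed reported that the restorer testified that morning.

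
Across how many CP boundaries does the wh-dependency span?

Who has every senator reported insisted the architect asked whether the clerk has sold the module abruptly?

1

"who" is extracted from the subject of "insisted".
Boundaries crossed, outermost first: [Ø] — 1 in total.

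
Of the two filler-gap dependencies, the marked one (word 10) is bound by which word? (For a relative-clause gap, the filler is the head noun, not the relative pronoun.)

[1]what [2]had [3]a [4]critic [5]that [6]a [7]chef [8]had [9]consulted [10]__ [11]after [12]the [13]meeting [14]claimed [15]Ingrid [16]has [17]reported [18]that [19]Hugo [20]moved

The marked gap is inside the relative clause, the direct object of "consulted".
Its filler is the head noun "critic" (via "that"), at word 4.
(The other dependency links word 1 to a gap after word 20.)

4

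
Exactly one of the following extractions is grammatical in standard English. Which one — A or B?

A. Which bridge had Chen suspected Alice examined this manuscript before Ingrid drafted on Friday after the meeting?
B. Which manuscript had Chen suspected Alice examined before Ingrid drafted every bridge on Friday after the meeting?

In A, the wh-phrase is extracted from inside an adjunct island (introduced by "before"), which blocks movement.
In B, the extraction path crosses only that-complement boundaries, which are transparent.
So B is grammatical.

B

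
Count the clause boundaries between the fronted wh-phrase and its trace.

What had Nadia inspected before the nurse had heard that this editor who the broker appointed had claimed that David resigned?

0

"what" originates inside the matrix clause — no clause boundary is crossed.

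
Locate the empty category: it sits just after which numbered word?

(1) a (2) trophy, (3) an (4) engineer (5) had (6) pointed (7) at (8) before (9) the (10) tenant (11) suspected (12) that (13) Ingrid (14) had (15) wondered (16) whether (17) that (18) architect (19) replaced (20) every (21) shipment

7

The displaced element is "a trophy" (word 2).
It functions as the object of the preposition "at" of "pointed", so the gap sits immediately after word 7 ("at").
Base order: An engineer had pointed at a trophy before the tenant suspected that Ingrid had wondered whether that architect replaced every shipment.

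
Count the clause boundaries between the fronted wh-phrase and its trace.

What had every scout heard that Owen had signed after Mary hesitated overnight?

"what" is extracted from the object of "signed".
Boundaries crossed, outermost first: [that] — 1 in total.

1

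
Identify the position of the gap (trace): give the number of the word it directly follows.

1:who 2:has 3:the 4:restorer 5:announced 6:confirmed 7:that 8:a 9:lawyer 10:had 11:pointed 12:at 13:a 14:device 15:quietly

The displaced element is "who" (word 1).
It is linked across 1 clause boundary (Ø).
It functions as the subject of "confirmed", so the gap sits immediately after word 5 ("announced").
Base order: The restorer has announced that who confirmed that a lawyer had pointed at a device quietly.

5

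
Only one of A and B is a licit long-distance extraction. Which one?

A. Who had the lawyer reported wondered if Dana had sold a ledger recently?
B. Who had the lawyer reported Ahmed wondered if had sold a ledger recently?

A

In B, the wh-phrase is extracted from inside a wh-island (introduced by "if"), which blocks movement.
In A, the extraction path crosses only that-complement boundaries, which are transparent.
So A is grammatical.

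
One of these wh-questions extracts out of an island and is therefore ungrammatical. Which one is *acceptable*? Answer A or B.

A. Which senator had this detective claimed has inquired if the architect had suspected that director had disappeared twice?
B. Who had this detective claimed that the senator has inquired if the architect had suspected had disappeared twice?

In B, the wh-phrase is extracted from inside a wh-island (introduced by "if"), which blocks movement.
In A, the extraction path crosses only that-complement boundaries, which are transparent.
So A is grammatical.

A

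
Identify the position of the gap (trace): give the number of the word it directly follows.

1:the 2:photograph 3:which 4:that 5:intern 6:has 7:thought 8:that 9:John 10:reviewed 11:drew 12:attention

The displaced element is "the photograph" (word 2).
It is linked across 1 clause boundary (that).
It functions as the direct object of "reviewed", so the gap sits immediately after word 10 ("reviewed").
Base order: That intern has thought that John reviewed the photograph.

10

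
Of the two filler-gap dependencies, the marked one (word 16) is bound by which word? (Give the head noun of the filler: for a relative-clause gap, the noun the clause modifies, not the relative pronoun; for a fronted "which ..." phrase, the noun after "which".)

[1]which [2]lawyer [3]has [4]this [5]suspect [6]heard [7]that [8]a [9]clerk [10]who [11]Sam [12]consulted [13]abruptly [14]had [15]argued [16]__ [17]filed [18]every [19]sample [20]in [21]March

The marked gap is the subject of "filed".
Its filler is the fronted wh-phrase "which lawyer", at word 2.
(The other dependency links word 9 to a gap after word 12.)

2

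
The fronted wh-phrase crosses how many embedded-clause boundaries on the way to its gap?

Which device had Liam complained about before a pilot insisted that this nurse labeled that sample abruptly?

"which device" originates inside the matrix clause — no clause boundary is crossed.

0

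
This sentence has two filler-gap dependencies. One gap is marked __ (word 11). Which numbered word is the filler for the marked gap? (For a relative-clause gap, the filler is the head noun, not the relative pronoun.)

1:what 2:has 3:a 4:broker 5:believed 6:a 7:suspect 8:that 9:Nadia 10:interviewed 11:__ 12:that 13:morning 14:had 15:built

7

The marked gap is inside the relative clause, the direct object of "interviewed".
Its filler is the head noun "suspect" (via "that"), at word 7.
(The other dependency links word 1 to a gap after word 15.)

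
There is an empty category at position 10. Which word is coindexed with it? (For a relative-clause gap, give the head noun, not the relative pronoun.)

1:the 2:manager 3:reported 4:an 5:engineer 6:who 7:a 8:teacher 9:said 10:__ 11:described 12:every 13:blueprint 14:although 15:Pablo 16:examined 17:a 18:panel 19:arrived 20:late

5

The gap at 10 is the subject of "described", inside a relative clause.
The relative pronoun is "who" (word 6); it is bound by the head noun immediately before it.
Its filler is the head noun "engineer", at word 5.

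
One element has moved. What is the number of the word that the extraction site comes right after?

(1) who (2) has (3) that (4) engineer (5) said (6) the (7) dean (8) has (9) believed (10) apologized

The displaced element is "who" (word 1).
It is linked across 2 clause boundaries (Ø → Ø).
It functions as the subject of "apologized", so the gap sits immediately after word 9 ("believed").
Base order: That engineer has said the dean has believed who apologized.

9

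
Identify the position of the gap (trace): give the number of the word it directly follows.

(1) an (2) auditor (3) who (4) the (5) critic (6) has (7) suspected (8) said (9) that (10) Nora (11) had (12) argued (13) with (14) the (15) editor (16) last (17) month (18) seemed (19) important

The displaced element is "an auditor" (word 2).
It is linked across 1 clause boundary (Ø).
It functions as the subject of "said", so the gap sits immediately after word 7 ("suspected").
Base order: The critic has suspected an auditor said that Nora had argued with the editor last month.

7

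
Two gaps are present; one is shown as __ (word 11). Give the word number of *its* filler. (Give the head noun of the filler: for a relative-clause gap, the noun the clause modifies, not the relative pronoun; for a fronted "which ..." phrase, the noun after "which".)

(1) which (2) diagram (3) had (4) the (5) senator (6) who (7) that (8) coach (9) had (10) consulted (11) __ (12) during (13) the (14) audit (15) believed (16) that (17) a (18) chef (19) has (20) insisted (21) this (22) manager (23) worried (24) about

The marked gap is inside the relative clause, the direct object of "consulted".
Its filler is the head noun "senator" (via "who"), at word 5.
(The other dependency links word 2 to a gap after word 24.)

5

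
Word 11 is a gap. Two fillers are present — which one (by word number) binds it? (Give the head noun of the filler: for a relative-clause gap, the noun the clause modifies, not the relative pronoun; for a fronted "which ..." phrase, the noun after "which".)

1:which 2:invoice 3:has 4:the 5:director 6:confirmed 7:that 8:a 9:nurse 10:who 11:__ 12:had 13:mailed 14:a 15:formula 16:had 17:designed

The marked gap is inside the relative clause, the subject of "mailed".
Its filler is the head noun "nurse" (via "who"), at word 9.
(The other dependency links word 2 to a gap after word 17.)

9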